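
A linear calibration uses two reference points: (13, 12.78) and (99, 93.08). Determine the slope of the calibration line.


slope = (y2 - y1) / (x2 - x1)
= (93.08 - 12.78) / (99 - 13)
= 80.3000 / 86
= 0.9337

0.9337


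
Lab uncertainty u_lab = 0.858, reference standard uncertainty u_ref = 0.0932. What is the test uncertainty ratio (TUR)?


TUR = u_lab / u_ref
= 0.858 / 0.0932
= 9.2060

9.2060


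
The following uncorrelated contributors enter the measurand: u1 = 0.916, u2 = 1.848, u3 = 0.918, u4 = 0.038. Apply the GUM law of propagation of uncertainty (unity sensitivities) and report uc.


uc = sqrt(0.916^2 + 1.848^2 + 0.918^2 + 0.038^2)
uc = sqrt(5.098328)
uc = 2.2579

2.2579


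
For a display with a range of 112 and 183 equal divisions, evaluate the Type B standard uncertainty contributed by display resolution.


resolution = range / divisions
resolution = 112 / 183 = 0.61202186
u_res = resolution / (2*sqrt(3))
u_res = 0.61202186 / 3.4641016
u_res = 0.1767

0.1767


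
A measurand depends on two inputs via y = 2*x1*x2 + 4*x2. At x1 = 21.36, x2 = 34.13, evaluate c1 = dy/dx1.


y = 2*x1*x2 + 4*x2
dy/dx1 = 2*x2
Evaluate at x2 = 34.13: c1 = 2 * 34.13
c1 = 68.2600

68.2600


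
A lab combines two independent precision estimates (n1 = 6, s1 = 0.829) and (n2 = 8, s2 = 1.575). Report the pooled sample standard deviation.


s_p = sqrt(((n1-1)*s1^2 + (n2-1)*s2^2) / (n1+n2-2))
numerator = (6-1)*0.829^2 + (8-1)*1.575^2 = 3.436205 + 17.364375 = 20.80058
denominator = 6 + 8 - 2 = 12
s_p^2 = 20.80058 / 12 = 1.7333817
s_p = sqrt(1.7333817) = 1.3166

1.3166


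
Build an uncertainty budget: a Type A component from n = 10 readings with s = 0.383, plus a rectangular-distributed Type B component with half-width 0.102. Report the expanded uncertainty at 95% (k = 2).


u_A = s / sqrt(n) = 0.383 / sqrt(10) = 0.12111523
u_B = half_width / sqrt(3) = 0.102 / sqrt(3) = 0.058889727
uc = sqrt(u_A^2 + u_B^2) = sqrt(0.12111523^2 + 0.058889727^2) = 0.1346733
U = k * uc = 2 * 0.1346733
U = 0.2693

0.2693


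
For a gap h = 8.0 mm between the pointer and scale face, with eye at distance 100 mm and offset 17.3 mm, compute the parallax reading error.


error = h * offset / d
= 8.0 * 17.3 / 100
= 1.3840

1.3840


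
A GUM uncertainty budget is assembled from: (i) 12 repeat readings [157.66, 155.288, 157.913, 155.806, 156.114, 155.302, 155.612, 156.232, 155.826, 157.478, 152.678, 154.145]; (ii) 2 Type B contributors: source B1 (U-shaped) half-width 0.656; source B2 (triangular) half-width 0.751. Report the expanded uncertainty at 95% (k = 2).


mean = (157.66 + 155.288 + 157.913 + 155.806 + 156.114 + 155.302 + 155.612 + 156.232 + 155.826 + 157.478 + 152.678 + 154.145) / 12 = 155.8378333
s = sqrt(sum((x - mean)^2)/(n-1)) = 1.4783347
u_A = s / sqrt(n) = 1.4783347 / sqrt(12) = 0.42675847
u_B1 = 0.656 / sqrt(2) = 0.46386205
u_B2 = 0.751 / sqrt(6) = 0.30659447
uc = sqrt(0.42675847^2 + 0.46386205^2 + 0.30659447^2) = 0.70092151
U = k * uc = 2 * 0.70092151
U = 1.4018

1.4018


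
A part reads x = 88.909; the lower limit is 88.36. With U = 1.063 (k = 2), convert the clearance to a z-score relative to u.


u = U / k = 1.063 / 2 = 0.5315
margin = |LSL - x| = |88.36 - 88.909| = 0.549
z = margin / u = 0.549 / 0.5315
z = 1.0329

1.0329


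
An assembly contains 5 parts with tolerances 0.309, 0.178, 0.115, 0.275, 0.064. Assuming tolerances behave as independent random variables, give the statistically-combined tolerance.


RSS = sqrt(0.309^2 + 0.178^2 + 0.115^2 + 0.275^2 + 0.064^2)
= sqrt(0.220111)
= 0.4692

0.4692


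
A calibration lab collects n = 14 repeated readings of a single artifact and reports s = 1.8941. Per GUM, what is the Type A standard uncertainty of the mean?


u_A = s / sqrt(n)
u_A = 1.8941 / sqrt(14)
u_A = 1.8941 / 3.7416574
u_A = 0.5062

0.5062


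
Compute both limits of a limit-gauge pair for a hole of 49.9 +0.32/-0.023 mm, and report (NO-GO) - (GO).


GO = nominal - lower_tol (smallest hole = maximum material condition)
GO = 49.9 - 0.023 = 49.877
NO-GO = nominal + upper_tol (largest hole = least material condition)
NO-GO = 49.9 + 0.32 = 50.22
spread = NO-GO - GO = 50.22 - 49.877 = 0.3430

0.3430


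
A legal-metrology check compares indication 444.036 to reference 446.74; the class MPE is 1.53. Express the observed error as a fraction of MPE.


e = indication - reference = 444.036 - 446.74 = -2.7040
|e| = 2.7040
ratio = |e| / MPE = 2.7040 / 1.53
ratio = 1.7673

1.7673


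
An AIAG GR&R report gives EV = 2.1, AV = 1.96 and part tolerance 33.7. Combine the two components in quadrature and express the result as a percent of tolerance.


GRR = sqrt(EV^2 + AV^2) = sqrt(2.1^2 + 1.96^2) = 2.8725598
%GRR = GRR / tol * 100 = 2.8725598 / 33.7 * 100
%GRR = 8.5239

8.5239


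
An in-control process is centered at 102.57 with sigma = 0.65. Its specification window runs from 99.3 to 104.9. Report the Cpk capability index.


Cpu = (USL - mean) / (3*sigma) = (104.9 - 102.57) / (3*0.65) = 1.1949
Cpl = (mean - LSL) / (3*sigma) = (102.57 - 99.3) / (3*0.65) = 1.6769
Cpk = min(Cpu, Cpl) = 1.1949

1.1949


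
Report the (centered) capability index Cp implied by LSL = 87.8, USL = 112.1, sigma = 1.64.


Cp = (USL - LSL) / (6 * sigma)
= (112.1 - 87.8) / (6 * 1.64)
= 24.3000 / 9.8400
= 2.4695

2.4695


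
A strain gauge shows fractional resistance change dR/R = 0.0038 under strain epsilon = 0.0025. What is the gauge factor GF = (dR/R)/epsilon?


GF = (dR/R) / epsilon
= 0.0038 / 0.0025
= 1.5200

1.5200


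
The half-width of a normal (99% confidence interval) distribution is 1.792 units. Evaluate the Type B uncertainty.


u_B = half_width / 2.576
u_B = 1.792 / 2.576
u_B = 0.6957

0.6957


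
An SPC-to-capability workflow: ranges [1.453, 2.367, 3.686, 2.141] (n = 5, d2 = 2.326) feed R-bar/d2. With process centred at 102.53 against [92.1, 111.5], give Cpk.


R_bar = (1.453 + 2.367 + 3.686 + 2.141) / 4 = 2.41175
sigma = R_bar / d2 = 2.41175 / 2.326 = 1.0368659
Cp = (USL - LSL)/(6*sigma) = (111.5 - 92.1)/(6*1.0368659) = 3.1184
Cpu = (111.5 - 102.53)/(3*1.0368659) = 2.8837
Cpl = (102.53 - 92.1)/(3*1.0368659) = 3.3531
Cpk = min(Cpu, Cpl) = 2.8837

2.8837


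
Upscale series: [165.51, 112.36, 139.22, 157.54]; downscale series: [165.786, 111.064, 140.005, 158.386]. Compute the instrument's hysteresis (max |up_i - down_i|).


|165.51 - 165.786| = 0.2760
|112.36 - 111.064| = 1.2960
|139.22 - 140.005| = 0.7850
|157.54 - 158.386| = 0.8460
hysteresis = max(diffs) = 1.2960

1.2960


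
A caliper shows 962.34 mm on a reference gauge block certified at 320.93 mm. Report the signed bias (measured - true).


Systematic error = measured - true
= 962.34 - 320.93
= 641.4100

641.4100


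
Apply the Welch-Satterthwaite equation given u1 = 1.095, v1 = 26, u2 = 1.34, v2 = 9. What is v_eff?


uc = sqrt(u1^2 + u2^2) = sqrt(1.095^2 + 1.34^2) = 1.7304985
v_eff = uc^4 / (u1^4/v1 + u2^4/v2)
= 1.7304985^4 / (1.095^4/26 + 1.34^4/9)
= 8.9677792 / 0.4135368
v_eff = 21.6856

21.6856


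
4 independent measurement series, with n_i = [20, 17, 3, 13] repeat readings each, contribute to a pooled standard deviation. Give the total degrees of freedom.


nu = sum_i (n_i - 1)
nu = ((20 - 1) + (17 - 1) + (3 - 1) + (13 - 1))
nu = 19 + 16 + 2 + 12
nu = 49

49


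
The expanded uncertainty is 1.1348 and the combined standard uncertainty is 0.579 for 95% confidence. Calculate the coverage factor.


k = U / uc
k = 1.1348 / 0.579
k = 1.96

1.96


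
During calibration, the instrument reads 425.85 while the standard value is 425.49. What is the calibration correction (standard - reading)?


Correction = standard - reading
= 425.49 - 425.85
= -0.3600

-0.3600


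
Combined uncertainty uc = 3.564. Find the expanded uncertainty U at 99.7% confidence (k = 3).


U = k * uc
U = 3 * 3.564
U = 10.6920

10.6920


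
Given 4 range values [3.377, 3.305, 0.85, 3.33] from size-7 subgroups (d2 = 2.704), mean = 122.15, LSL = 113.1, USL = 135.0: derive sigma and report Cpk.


R_bar = (3.377 + 3.305 + 0.85 + 3.33) / 4 = 2.7155
sigma = R_bar / d2 = 2.7155 / 2.704 = 1.004253
Cp = (USL - LSL)/(6*sigma) = (135.0 - 113.1)/(6*1.004253) = 3.6345
Cpu = (135.0 - 122.15)/(3*1.004253) = 4.2652
Cpl = (122.15 - 113.1)/(3*1.004253) = 3.0039
Cpk = min(Cpu, Cpl) = 3.0039

3.0039


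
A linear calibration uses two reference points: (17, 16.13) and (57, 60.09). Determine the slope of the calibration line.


slope = (y2 - y1) / (x2 - x1)
= (60.09 - 16.13) / (57 - 17)
= 43.9600 / 40
= 1.0990

1.0990


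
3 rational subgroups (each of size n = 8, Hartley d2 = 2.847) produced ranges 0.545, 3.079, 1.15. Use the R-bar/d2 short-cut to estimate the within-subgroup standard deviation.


R_bar = (0.545 + 3.079 + 1.15) / 3
R_bar = 4.774 / 3 = 1.5913333
sigma_hat = R_bar / d2 = 1.5913333 / 2.847 = 0.5590

0.5590


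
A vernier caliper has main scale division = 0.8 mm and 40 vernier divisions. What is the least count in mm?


LC = MSD / n_div
= 0.8 / 40
= 0.0200

0.0200


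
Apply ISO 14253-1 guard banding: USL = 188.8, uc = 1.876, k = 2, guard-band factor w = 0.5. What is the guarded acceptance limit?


U = k * uc = 2 * 1.876 = 3.752
guard band g = w * U = 0.5 * 3.752 = 1.876
AL = USL - g = 188.8 - 1.876
AL = 186.9240

186.9240


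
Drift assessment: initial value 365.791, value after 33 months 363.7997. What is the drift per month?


rate = (v2 - v1) / months
= (363.7997 - 365.791) / 33
= -1.9913 / 33
= -0.0603

-0.0603


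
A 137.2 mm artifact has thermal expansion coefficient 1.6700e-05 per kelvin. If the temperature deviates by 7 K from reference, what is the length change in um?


dL = L * alpha * dT
= 137.2 * 1.6700e-05 * 7
= 0.0160387 mm
dL_um = 0.0160387 * 1000 = 16.0387 um

16.0387


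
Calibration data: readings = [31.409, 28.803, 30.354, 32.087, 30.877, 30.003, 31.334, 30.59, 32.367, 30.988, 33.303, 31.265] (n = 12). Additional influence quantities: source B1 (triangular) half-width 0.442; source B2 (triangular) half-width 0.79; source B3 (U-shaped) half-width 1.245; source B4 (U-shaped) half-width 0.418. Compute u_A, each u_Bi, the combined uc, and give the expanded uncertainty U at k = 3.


mean = (31.409 + 28.803 + 30.354 + 32.087 + 30.877 + 30.003 + 31.334 + 30.59 + 32.367 + 30.988 + 33.303 + 31.265) / 12 = 31.115
s = sqrt(sum((x - mean)^2)/(n-1)) = 1.1664217
u_A = s / sqrt(n) = 1.1664217 / sqrt(12) = 0.33671694
u_B1 = 0.442 / sqrt(6) = 0.18044574
u_B2 = 0.79 / sqrt(6) = 0.32251615
u_B3 = 1.245 / sqrt(2) = 0.88034794
u_B4 = 0.418 / sqrt(2) = 0.29557063
uc = sqrt(0.33671694^2 + 0.18044574^2 + 0.32251615^2 + 0.88034794^2 + 0.29557063^2) = 1.0546706
U = k * uc = 3 * 1.0546706
U = 3.1640

3.1640


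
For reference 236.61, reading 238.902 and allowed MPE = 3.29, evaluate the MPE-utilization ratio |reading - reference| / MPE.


e = indication - reference = 238.902 - 236.61 = 2.2920
|e| = 2.2920
ratio = |e| / MPE = 2.2920 / 3.29
ratio = 0.6967

0.6967


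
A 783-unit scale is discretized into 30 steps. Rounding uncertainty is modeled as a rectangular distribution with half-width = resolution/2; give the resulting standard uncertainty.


resolution = range / divisions
resolution = 783 / 30 = 26.1
u_res = resolution / (2*sqrt(3))
u_res = 26.1 / 3.4641016
u_res = 7.5344

7.5344


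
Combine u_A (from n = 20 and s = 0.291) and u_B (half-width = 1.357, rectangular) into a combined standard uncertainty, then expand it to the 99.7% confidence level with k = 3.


u_A = s / sqrt(n) = 0.291 / sqrt(20) = 0.065069578
u_B = half_width / sqrt(3) = 1.357 / sqrt(3) = 0.78346432
uc = sqrt(u_A^2 + u_B^2) = sqrt(0.065069578^2 + 0.78346432^2) = 0.78616181
U = k * uc = 3 * 0.78616181
U = 2.3585

2.3585


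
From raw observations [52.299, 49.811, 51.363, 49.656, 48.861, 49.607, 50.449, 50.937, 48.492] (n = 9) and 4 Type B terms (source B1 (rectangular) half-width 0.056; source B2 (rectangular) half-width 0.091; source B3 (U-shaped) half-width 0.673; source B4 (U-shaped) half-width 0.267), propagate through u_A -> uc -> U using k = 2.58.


mean = (52.299 + 49.811 + 51.363 + 49.656 + 48.861 + 49.607 + 50.449 + 50.937 + 48.492) / 9 = 50.16388889
s = sqrt(sum((x - mean)^2)/(n-1)) = 1.2176255
u_A = s / sqrt(n) = 1.2176255 / sqrt(9) = 0.40587517
u_B1 = 0.056 / sqrt(3) = 0.032331615
u_B2 = 0.091 / sqrt(3) = 0.052538874
u_B3 = 0.673 / sqrt(2) = 0.47588286
u_B4 = 0.267 / sqrt(2) = 0.18879751
uc = sqrt(0.40587517^2 + 0.032331615^2 + 0.052538874^2 + 0.47588286^2 + 0.18879751^2) = 0.65623876
U = k * uc = 2.58 * 0.65623876
U = 1.6931

1.6931


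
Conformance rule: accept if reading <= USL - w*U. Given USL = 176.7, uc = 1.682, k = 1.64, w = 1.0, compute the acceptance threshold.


U = k * uc = 1.64 * 1.682 = 2.75848
guard band g = w * U = 1.0 * 2.75848 = 2.75848
AL = USL - g = 176.7 - 2.75848
AL = 173.9415

173.9415


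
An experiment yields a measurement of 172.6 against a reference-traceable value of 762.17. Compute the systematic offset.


Systematic error = measured - true
= 172.6 - 762.17
= -589.5700

-589.5700


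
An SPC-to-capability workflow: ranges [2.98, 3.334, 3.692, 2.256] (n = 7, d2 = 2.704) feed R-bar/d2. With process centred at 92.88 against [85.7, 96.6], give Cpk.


R_bar = (2.98 + 3.334 + 3.692 + 2.256) / 4 = 3.0655
sigma = R_bar / d2 = 3.0655 / 2.704 = 1.1336908
Cp = (USL - LSL)/(6*sigma) = (96.6 - 85.7)/(6*1.1336908) = 1.6024
Cpu = (96.6 - 92.88)/(3*1.1336908) = 1.0938
Cpl = (92.88 - 85.7)/(3*1.1336908) = 2.1111
Cpk = min(Cpu, Cpl) = 1.0938

1.0938


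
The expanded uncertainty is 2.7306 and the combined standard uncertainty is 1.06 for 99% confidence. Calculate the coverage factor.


k = U / uc
k = 2.7306 / 1.06
k = 2.576

2.576


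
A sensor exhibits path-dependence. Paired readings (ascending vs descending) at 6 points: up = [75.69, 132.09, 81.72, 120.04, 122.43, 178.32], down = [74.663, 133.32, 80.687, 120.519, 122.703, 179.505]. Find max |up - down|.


|75.69 - 74.663| = 1.0270
|132.09 - 133.32| = 1.2300
|81.72 - 80.687| = 1.0330
|120.04 - 120.519| = 0.4790
|122.43 - 122.703| = 0.2730
|178.32 - 179.505| = 1.1850
hysteresis = max(diffs) = 1.2300

1.2300


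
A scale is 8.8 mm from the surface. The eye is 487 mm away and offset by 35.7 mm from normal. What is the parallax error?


error = h * offset / d
= 8.8 * 35.7 / 487
= 0.6451

0.6451


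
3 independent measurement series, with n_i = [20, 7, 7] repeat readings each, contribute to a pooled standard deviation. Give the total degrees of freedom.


nu = sum_i (n_i - 1)
nu = ((20 - 1) + (7 - 1) + (7 - 1))
nu = 19 + 6 + 6
nu = 31

31


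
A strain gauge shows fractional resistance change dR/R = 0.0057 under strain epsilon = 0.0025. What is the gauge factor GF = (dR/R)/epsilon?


GF = (dR/R) / epsilon
= 0.0057 / 0.0025
= 2.2800

2.2800


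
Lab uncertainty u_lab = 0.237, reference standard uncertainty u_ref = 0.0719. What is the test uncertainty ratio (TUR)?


TUR = u_lab / u_ref
= 0.237 / 0.0719
= 3.2962

3.2962


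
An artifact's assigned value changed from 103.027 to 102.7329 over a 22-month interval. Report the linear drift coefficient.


rate = (v2 - v1) / months
= (102.7329 - 103.027) / 22
= -0.2941 / 22
= -0.0134

-0.0134


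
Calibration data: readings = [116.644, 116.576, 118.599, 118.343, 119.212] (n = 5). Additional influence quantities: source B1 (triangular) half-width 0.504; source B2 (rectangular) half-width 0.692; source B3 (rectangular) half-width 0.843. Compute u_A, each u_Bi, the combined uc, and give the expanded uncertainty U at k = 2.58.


mean = (116.644 + 116.576 + 118.599 + 118.343 + 119.212) / 5 = 117.8748
s = sqrt(sum((x - mean)^2)/(n-1)) = 1.1972396
u_A = s / sqrt(n) = 1.1972396 / sqrt(5) = 0.53542183
u_B1 = 0.504 / sqrt(6) = 0.20575714
u_B2 = 0.692 / sqrt(3) = 0.39952639
u_B3 = 0.843 / sqrt(3) = 0.48670628
uc = sqrt(0.53542183^2 + 0.20575714^2 + 0.39952639^2 + 0.48670628^2) = 0.85177278
U = k * uc = 2.58 * 0.85177278
U = 2.1976

2.1976


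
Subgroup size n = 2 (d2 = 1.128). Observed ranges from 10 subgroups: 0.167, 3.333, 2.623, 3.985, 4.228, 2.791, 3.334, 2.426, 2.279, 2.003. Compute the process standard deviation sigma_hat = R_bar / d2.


R_bar = (0.167 + 3.333 + 2.623 + 3.985 + 4.228 + 2.791 + 3.334 + 2.426 + 2.279 + 2.003) / 10
R_bar = 27.169 / 10 = 2.7169
sigma_hat = R_bar / d2 = 2.7169 / 1.128 = 2.4086

2.4086


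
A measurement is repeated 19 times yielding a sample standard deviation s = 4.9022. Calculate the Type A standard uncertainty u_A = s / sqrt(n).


u_A = s / sqrt(n)
u_A = 4.9022 / sqrt(19)
u_A = 4.9022 / 4.3588989
u_A = 1.1246

1.1246


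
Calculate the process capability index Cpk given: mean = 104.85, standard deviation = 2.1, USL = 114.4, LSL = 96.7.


Cpu = (USL - mean) / (3*sigma) = (114.4 - 104.85) / (3*2.1) = 1.5159
Cpl = (mean - LSL) / (3*sigma) = (104.85 - 96.7) / (3*2.1) = 1.2937
Cpk = min(Cpu, Cpl) = 1.2937

1.2937


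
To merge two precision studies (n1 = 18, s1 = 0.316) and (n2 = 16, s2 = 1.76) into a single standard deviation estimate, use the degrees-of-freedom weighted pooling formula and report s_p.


s_p = sqrt(((n1-1)*s1^2 + (n2-1)*s2^2) / (n1+n2-2))
numerator = (18-1)*0.316^2 + (16-1)*1.76^2 = 1.697552 + 46.464 = 48.161552
denominator = 18 + 16 - 2 = 32
s_p^2 = 48.161552 / 32 = 1.5050485
s_p = sqrt(1.5050485) = 1.2268

1.2268


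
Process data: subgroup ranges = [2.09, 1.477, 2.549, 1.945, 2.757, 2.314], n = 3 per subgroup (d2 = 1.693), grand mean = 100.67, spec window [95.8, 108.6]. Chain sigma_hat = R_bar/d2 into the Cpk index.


R_bar = (2.09 + 1.477 + 2.549 + 1.945 + 2.757 + 2.314) / 6 = 2.1886667
sigma = R_bar / d2 = 2.1886667 / 1.693 = 1.2927742
Cp = (USL - LSL)/(6*sigma) = (108.6 - 95.8)/(6*1.2927742) = 1.6502
Cpu = (108.6 - 100.67)/(3*1.2927742) = 2.0447
Cpl = (100.67 - 95.8)/(3*1.2927742) = 1.2557
Cpk = min(Cpu, Cpl) = 1.2557

1.2557


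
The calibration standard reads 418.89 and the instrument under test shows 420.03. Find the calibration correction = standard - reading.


Correction = standard - reading
= 418.89 - 420.03
= -1.1400

-1.1400


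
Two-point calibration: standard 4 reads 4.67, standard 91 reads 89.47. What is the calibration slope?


slope = (y2 - y1) / (x2 - x1)
= (89.47 - 4.67) / (91 - 4)
= 84.8000 / 87
= 0.9747

0.9747


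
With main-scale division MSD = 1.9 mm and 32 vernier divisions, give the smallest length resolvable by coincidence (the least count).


LC = MSD / n_div
= 1.9 / 32
= 0.0594

0.0594


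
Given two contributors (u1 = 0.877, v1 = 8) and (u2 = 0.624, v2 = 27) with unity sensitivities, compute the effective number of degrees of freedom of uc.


uc = sqrt(u1^2 + u2^2) = sqrt(0.877^2 + 0.624^2) = 1.0763387
v_eff = uc^4 / (u1^4/v1 + u2^4/v2)
= 1.0763387^4 / (0.877^4/8 + 0.624^4/27)
= 1.3421338 / 0.079560248
v_eff = 16.8694

16.8694


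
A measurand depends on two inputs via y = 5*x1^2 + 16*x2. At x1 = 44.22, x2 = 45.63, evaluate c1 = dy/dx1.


y = 5*x1^2 + 16*x2
dy/dx1 = 2*5*x1
Evaluate at x1 = 44.22: c1 = 10 * 44.22
c1 = 442.2000

442.2000


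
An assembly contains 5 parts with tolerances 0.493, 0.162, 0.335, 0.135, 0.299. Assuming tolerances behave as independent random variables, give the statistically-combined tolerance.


RSS = sqrt(0.493^2 + 0.162^2 + 0.335^2 + 0.135^2 + 0.299^2)
= sqrt(0.489144)
= 0.6994

0.6994


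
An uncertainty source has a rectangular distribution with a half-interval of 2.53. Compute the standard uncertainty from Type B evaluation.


u_B = half_width / sqrt(3)
u_B = 2.53 / 1.7320508
u_B = 1.4607

1.4607


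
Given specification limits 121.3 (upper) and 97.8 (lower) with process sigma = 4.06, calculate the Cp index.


Cp = (USL - LSL) / (6 * sigma)
= (121.3 - 97.8) / (6 * 4.06)
= 23.5000 / 24.3600
= 0.9647

0.9647


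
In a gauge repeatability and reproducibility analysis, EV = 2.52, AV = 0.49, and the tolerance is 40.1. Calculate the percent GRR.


GRR = sqrt(EV^2 + AV^2) = sqrt(2.52^2 + 0.49^2) = 2.5671969
%GRR = GRR / tol * 100 = 2.5671969 / 40.1 * 100
%GRR = 6.4020

6.4020


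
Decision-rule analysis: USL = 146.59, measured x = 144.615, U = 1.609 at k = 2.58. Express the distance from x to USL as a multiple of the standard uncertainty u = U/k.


u = U / k = 1.609 / 2.58 = 0.62364341
margin = |USL - x| = |146.59 - 144.615| = 1.975
z = margin / u = 1.975 / 0.62364341
z = 3.1669

3.1669


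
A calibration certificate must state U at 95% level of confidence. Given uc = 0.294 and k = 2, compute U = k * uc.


U = k * uc
U = 2 * 0.294
U = 0.5880

0.5880


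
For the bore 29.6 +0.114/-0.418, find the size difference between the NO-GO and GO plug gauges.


GO = nominal - lower_tol (smallest hole = maximum material condition)
GO = 29.6 - 0.418 = 29.182
NO-GO = nominal + upper_tol (largest hole = least material condition)
NO-GO = 29.6 + 0.114 = 29.714
spread = NO-GO - GO = 29.714 - 29.182 = 0.5320

0.5320


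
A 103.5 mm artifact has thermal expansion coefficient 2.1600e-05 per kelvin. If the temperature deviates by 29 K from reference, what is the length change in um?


dL = L * alpha * dT
= 103.5 * 2.1600e-05 * 29
= 0.0648324 mm
dL_um = 0.0648324 * 1000 = 64.8324 um

64.8324


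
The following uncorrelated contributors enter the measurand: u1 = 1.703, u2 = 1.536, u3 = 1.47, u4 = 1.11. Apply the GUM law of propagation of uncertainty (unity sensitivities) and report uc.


uc = sqrt(1.703^2 + 1.536^2 + 1.47^2 + 1.11^2)
uc = sqrt(8.652505)
uc = 2.9415

2.9415


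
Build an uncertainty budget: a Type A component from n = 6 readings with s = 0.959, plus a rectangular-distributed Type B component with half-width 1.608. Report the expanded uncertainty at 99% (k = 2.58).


u_A = s / sqrt(n) = 0.959 / sqrt(6) = 0.39151011
u_B = half_width / sqrt(3) = 1.608 / sqrt(3) = 0.92837923
uc = sqrt(u_A^2 + u_B^2) = sqrt(0.39151011^2 + 0.92837923^2) = 1.0075555
U = k * uc = 2.58 * 1.0075555
U = 2.5995

2.5995


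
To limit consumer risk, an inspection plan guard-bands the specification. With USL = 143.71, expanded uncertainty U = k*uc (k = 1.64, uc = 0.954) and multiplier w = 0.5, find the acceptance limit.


U = k * uc = 1.64 * 0.954 = 1.56456
guard band g = w * U = 0.5 * 1.56456 = 0.78228
AL = USL - g = 143.71 - 0.78228
AL = 142.9277

142.9277


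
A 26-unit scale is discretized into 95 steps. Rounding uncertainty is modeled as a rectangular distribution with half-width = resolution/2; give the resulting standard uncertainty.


resolution = range / divisions
resolution = 26 / 95 = 0.27368421
u_res = resolution / (2*sqrt(3))
u_res = 0.27368421 / 3.4641016
u_res = 0.0790

0.0790


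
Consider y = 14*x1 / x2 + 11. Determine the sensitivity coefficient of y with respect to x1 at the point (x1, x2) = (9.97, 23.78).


y = 14*x1 / x2 + 11
dy/dx1 = 14/x2
Evaluate at x2 = 23.78: c1 = 14 / 23.78
c1 = 0.5887

0.5887


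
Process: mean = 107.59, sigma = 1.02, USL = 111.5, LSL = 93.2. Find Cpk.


Cpu = (USL - mean) / (3*sigma) = (111.5 - 107.59) / (3*1.02) = 1.2778
Cpl = (mean - LSL) / (3*sigma) = (107.59 - 93.2) / (3*1.02) = 4.7026
Cpk = min(Cpu, Cpl) = 1.2778

1.2778


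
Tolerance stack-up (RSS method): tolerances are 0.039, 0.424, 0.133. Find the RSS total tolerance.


RSS = sqrt(0.039^2 + 0.424^2 + 0.133^2)
= sqrt(0.198986)
= 0.4461

0.4461


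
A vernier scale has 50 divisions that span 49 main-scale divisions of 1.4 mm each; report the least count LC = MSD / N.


LC = MSD / n_div
= 1.4 / 50
= 0.0280

0.0280


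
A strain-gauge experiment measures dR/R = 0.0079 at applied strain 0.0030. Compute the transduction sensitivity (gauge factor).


GF = (dR/R) / epsilon
= 0.0079 / 0.0030
= 2.6333

2.6333


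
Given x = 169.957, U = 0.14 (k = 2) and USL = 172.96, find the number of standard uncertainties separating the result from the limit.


u = U / k = 0.14 / 2 = 0.07
margin = |USL - x| = |172.96 - 169.957| = 3.003
z = margin / u = 3.003 / 0.07
z = 42.9000

42.9000


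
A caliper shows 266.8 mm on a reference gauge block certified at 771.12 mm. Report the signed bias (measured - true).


Systematic error = measured - true
= 266.8 - 771.12
= -504.3200

-504.3200


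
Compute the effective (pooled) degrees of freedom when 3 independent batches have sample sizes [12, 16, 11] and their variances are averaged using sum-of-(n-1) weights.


nu = sum_i (n_i - 1)
nu = ((12 - 1) + (16 - 1) + (11 - 1))
nu = 11 + 15 + 10
nu = 36

36


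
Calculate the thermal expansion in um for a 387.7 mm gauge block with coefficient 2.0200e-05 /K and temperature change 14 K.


dL = L * alpha * dT
= 387.7 * 2.0200e-05 * 14
= 0.1096416 mm
dL_um = 0.1096416 * 1000 = 109.6416 um

109.6416


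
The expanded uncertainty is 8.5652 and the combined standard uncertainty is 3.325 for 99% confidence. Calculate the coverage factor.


k = U / uc
k = 8.5652 / 3.325
k = 2.576

2.576


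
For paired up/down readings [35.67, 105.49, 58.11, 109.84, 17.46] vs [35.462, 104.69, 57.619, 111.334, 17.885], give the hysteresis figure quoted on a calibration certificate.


|35.67 - 35.462| = 0.2080
|105.49 - 104.69| = 0.8000
|58.11 - 57.619| = 0.4910
|109.84 - 111.334| = 1.4940
|17.46 - 17.885| = 0.4250
hysteresis = max(diffs) = 1.4940

1.4940


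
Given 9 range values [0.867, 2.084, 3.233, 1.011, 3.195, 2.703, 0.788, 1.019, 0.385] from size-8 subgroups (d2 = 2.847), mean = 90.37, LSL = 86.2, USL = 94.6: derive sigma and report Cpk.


R_bar = (0.867 + 2.084 + 3.233 + 1.011 + 3.195 + 2.703 + 0.788 + 1.019 + 0.385) / 9 = 1.6983333
sigma = R_bar / d2 = 1.6983333 / 2.847 = 0.59653435
Cp = (USL - LSL)/(6*sigma) = (94.6 - 86.2)/(6*0.59653435) = 2.3469
Cpu = (94.6 - 90.37)/(3*0.59653435) = 2.3637
Cpl = (90.37 - 86.2)/(3*0.59653435) = 2.3301
Cpk = min(Cpu, Cpl) = 2.3301

2.3301


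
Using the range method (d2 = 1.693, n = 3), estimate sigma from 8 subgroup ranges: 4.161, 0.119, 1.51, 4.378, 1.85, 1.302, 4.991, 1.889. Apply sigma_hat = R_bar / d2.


R_bar = (4.161 + 0.119 + 1.51 + 4.378 + 1.85 + 1.302 + 4.991 + 1.889) / 8
R_bar = 20.2 / 8 = 2.525
sigma_hat = R_bar / d2 = 2.525 / 1.693 = 1.4914

1.4914


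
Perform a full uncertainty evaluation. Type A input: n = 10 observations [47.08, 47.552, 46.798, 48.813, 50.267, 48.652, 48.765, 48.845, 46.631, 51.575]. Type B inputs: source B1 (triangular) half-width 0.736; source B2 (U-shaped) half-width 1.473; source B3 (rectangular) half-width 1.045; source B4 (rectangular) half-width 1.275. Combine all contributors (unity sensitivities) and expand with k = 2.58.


mean = (47.08 + 47.552 + 46.798 + 48.813 + 50.267 + 48.652 + 48.765 + 48.845 + 46.631 + 51.575) / 10 = 48.4978
s = sqrt(sum((x - mean)^2)/(n-1)) = 1.570324
u_A = s / sqrt(n) = 1.570324 / sqrt(10) = 0.49658005
u_B1 = 0.736 / sqrt(6) = 0.30047074
u_B2 = 1.473 / sqrt(2) = 1.0415683
u_B3 = 1.045 / sqrt(3) = 0.60333103
u_B4 = 1.275 / sqrt(3) = 0.73612159
uc = sqrt(0.49658005^2 + 0.30047074^2 + 1.0415683^2 + 0.60333103^2 + 0.73612159^2) = 1.5256547
U = k * uc = 2.58 * 1.5256547
U = 3.9362

3.9362


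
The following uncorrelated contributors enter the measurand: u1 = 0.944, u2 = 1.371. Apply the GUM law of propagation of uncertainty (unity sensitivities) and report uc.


uc = sqrt(0.944^2 + 1.371^2)
uc = sqrt(2.770777)
uc = 1.6646

1.6646


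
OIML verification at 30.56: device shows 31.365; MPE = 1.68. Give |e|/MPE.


e = indication - reference = 31.365 - 30.56 = 0.8050
|e| = 0.8050
ratio = |e| / MPE = 0.8050 / 1.68
ratio = 0.4792

0.4792


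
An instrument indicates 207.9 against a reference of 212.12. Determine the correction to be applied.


Correction = standard - reading
= 212.12 - 207.9
= 4.2200

4.2200


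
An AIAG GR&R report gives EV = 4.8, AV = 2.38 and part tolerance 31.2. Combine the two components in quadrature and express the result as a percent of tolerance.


GRR = sqrt(EV^2 + AV^2) = sqrt(4.8^2 + 2.38^2) = 5.3576487
%GRR = GRR / tol * 100 = 5.3576487 / 31.2 * 100
%GRR = 17.1720

17.1720


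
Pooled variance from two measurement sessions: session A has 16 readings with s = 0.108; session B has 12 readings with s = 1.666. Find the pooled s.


s_p = sqrt(((n1-1)*s1^2 + (n2-1)*s2^2) / (n1+n2-2))
numerator = (16-1)*0.108^2 + (12-1)*1.666^2 = 0.17496 + 30.531116 = 30.706076
denominator = 16 + 12 - 2 = 26
s_p^2 = 30.706076 / 26 = 1.1810029
s_p = sqrt(1.1810029) = 1.0867

1.0867


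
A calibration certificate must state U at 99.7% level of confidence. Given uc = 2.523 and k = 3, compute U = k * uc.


U = k * uc
U = 3 * 2.523
U = 7.5690

7.5690


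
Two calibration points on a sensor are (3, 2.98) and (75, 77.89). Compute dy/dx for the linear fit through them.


slope = (y2 - y1) / (x2 - x1)
= (77.89 - 2.98) / (75 - 3)
= 74.9100 / 72
= 1.0404

1.0404


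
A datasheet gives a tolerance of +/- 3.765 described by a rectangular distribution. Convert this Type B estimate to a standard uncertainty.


u_B = half_width / sqrt(3)
u_B = 3.765 / 1.7320508
u_B = 2.1737

2.1737


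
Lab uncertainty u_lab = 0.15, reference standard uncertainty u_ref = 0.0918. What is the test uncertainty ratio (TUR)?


TUR = u_lab / u_ref
= 0.15 / 0.0918
= 1.6340

1.6340


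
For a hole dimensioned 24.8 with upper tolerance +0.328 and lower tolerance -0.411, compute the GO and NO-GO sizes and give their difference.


GO = nominal - lower_tol (smallest hole = maximum material condition)
GO = 24.8 - 0.411 = 24.389
NO-GO = nominal + upper_tol (largest hole = least material condition)
NO-GO = 24.8 + 0.328 = 25.128
spread = NO-GO - GO = 25.128 - 24.389 = 0.7390

0.7390


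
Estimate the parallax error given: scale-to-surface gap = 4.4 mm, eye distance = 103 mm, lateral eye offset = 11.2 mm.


error = h * offset / d
= 4.4 * 11.2 / 103
= 0.4784

0.4784


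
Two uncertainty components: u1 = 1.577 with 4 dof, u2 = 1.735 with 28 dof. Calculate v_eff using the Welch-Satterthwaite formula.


uc = sqrt(u1^2 + u2^2) = sqrt(1.577^2 + 1.735^2) = 2.344601
v_eff = uc^4 / (u1^4/v1 + u2^4/v2)
= 2.344601^4 / (1.577^4/4 + 1.735^4/28)
= 30.2187 / 1.8698273
v_eff = 16.1612

16.1612


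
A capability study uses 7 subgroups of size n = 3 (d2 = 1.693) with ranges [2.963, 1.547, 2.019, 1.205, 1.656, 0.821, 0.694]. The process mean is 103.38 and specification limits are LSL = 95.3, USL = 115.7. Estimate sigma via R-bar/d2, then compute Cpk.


R_bar = (2.963 + 1.547 + 2.019 + 1.205 + 1.656 + 0.821 + 0.694) / 7 = 1.5578571
sigma = R_bar / d2 = 1.5578571 / 1.693 = 0.92017549
Cp = (USL - LSL)/(6*sigma) = (115.7 - 95.3)/(6*0.92017549) = 3.6949
Cpu = (115.7 - 103.38)/(3*0.92017549) = 4.4629
Cpl = (103.38 - 95.3)/(3*0.92017549) = 2.9270
Cpk = min(Cpu, Cpl) = 2.9270

2.9270


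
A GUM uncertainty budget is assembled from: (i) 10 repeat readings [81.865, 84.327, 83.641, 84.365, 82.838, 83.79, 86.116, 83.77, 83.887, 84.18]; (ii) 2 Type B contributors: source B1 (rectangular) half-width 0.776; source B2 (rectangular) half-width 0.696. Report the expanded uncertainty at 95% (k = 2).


mean = (81.865 + 84.327 + 83.641 + 84.365 + 82.838 + 83.79 + 86.116 + 83.77 + 83.887 + 84.18) / 10 = 83.8779
s = sqrt(sum((x - mean)^2)/(n-1)) = 1.092807
u_A = s / sqrt(n) = 1.092807 / sqrt(10) = 0.34557592
u_B1 = 0.776 / sqrt(3) = 0.44802381
u_B2 = 0.696 / sqrt(3) = 0.40183579
uc = sqrt(0.34557592^2 + 0.44802381^2 + 0.40183579^2) = 0.69398851
U = k * uc = 2 * 0.69398851
U = 1.3880

1.3880


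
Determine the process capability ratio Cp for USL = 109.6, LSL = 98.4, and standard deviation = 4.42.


Cp = (USL - LSL) / (6 * sigma)
= (109.6 - 98.4) / (6 * 4.42)
= 11.2000 / 26.5200
= 0.4223

0.4223


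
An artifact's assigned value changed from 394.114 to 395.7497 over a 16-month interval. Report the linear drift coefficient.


rate = (v2 - v1) / months
= (395.7497 - 394.114) / 16
= 1.6357 / 16
= 0.1022

0.1022


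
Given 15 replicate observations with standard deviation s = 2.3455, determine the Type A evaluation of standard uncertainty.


u_A = s / sqrt(n)
u_A = 2.3455 / sqrt(15)
u_A = 2.3455 / 3.8729833
u_A = 0.6056

0.6056


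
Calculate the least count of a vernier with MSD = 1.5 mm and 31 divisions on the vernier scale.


LC = MSD / n_div
= 1.5 / 31
= 0.0484

0.0484


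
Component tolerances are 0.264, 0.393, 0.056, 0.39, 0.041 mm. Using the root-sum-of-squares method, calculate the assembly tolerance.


RSS = sqrt(0.264^2 + 0.393^2 + 0.056^2 + 0.39^2 + 0.041^2)
= sqrt(0.381062)
= 0.6173

0.6173


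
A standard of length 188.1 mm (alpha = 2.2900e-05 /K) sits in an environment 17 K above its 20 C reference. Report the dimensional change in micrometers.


dL = L * alpha * dT
= 188.1 * 2.2900e-05 * 17
= 0.0732273 mm
dL_um = 0.0732273 * 1000 = 73.2273 um

73.2273


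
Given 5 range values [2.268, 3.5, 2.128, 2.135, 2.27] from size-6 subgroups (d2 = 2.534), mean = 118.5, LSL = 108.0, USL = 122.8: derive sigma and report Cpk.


R_bar = (2.268 + 3.5 + 2.128 + 2.135 + 2.27) / 5 = 2.4602
sigma = R_bar / d2 = 2.4602 / 2.534 = 0.97087609
Cp = (USL - LSL)/(6*sigma) = (122.8 - 108.0)/(6*0.97087609) = 2.5407
Cpu = (122.8 - 118.5)/(3*0.97087609) = 1.4763
Cpl = (118.5 - 108.0)/(3*0.97087609) = 3.6050
Cpk = min(Cpu, Cpl) = 1.4763

1.4763


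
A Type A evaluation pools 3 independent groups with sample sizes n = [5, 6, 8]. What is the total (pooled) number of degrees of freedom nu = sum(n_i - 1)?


nu = sum_i (n_i - 1)
nu = ((5 - 1) + (6 - 1) + (8 - 1))
nu = 4 + 5 + 7
nu = 16

16


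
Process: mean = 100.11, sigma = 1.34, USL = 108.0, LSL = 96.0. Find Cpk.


Cpu = (USL - mean) / (3*sigma) = (108.0 - 100.11) / (3*1.34) = 1.9627
Cpl = (mean - LSL) / (3*sigma) = (100.11 - 96.0) / (3*1.34) = 1.0224
Cpk = min(Cpu, Cpl) = 1.0224

1.0224


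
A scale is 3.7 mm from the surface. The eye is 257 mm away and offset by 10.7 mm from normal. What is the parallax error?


error = h * offset / d
= 3.7 * 10.7 / 257
= 0.1540

0.1540


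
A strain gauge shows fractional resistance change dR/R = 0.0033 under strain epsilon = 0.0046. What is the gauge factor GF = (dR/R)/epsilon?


GF = (dR/R) / epsilon
= 0.0033 / 0.0046
= 0.7174

0.7174


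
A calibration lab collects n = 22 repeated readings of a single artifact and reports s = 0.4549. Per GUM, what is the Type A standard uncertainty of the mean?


u_A = s / sqrt(n)
u_A = 0.4549 / sqrt(22)
u_A = 0.4549 / 4.6904158
u_A = 0.0970

0.0970


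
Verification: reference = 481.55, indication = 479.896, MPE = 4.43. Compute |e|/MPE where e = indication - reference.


e = indication - reference = 479.896 - 481.55 = -1.6540
|e| = 1.6540
ratio = |e| / MPE = 1.6540 / 4.43
ratio = 0.3734

0.3734


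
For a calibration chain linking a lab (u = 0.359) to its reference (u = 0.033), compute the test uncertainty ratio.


TUR = u_lab / u_ref
= 0.359 / 0.033
= 10.8788

10.8788


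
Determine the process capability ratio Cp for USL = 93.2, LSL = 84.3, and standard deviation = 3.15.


Cp = (USL - LSL) / (6 * sigma)
= (93.2 - 84.3) / (6 * 3.15)
= 8.9000 / 18.9000
= 0.4709

0.4709


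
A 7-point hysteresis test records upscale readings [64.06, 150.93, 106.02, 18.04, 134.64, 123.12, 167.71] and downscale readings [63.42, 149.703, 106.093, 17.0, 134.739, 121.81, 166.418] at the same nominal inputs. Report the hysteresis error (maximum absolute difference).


|64.06 - 63.42| = 0.6400
|150.93 - 149.703| = 1.2270
|106.02 - 106.093| = 0.0730
|18.04 - 17.0| = 1.0400
|134.64 - 134.739| = 0.0990
|123.12 - 121.81| = 1.3100
|167.71 - 166.418| = 1.2920
hysteresis = max(diffs) = 1.3100

1.3100


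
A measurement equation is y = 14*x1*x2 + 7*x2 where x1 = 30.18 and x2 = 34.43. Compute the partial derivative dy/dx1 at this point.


y = 14*x1*x2 + 7*x2
dy/dx1 = 14*x2
Evaluate at x2 = 34.43: c1 = 14 * 34.43
c1 = 482.0200

482.0200


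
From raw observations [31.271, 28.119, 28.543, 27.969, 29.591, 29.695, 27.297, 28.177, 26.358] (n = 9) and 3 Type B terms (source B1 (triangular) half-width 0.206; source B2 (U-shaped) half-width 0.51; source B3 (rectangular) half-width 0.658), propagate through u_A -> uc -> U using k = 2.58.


mean = (31.271 + 28.119 + 28.543 + 27.969 + 29.591 + 29.695 + 27.297 + 28.177 + 26.358) / 9 = 28.55777778
s = sqrt(sum((x - mean)^2)/(n-1)) = 1.4506626
u_A = s / sqrt(n) = 1.4506626 / sqrt(9) = 0.4835542
u_B1 = 0.206 / sqrt(6) = 0.084099148
u_B2 = 0.51 / sqrt(2) = 0.36062446
u_B3 = 0.658 / sqrt(3) = 0.37989648
uc = sqrt(0.4835542^2 + 0.084099148^2 + 0.36062446^2 + 0.37989648^2) = 0.71782217
U = k * uc = 2.58 * 0.71782217
U = 1.8520

1.8520


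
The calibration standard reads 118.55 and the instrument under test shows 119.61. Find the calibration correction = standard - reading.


Correction = standard - reading
= 118.55 - 119.61
= -1.0600

-1.0600


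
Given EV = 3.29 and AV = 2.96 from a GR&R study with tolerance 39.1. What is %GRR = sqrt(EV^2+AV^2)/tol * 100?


GRR = sqrt(EV^2 + AV^2) = sqrt(3.29^2 + 2.96^2) = 4.4255734
%GRR = GRR / tol * 100 = 4.4255734 / 39.1 * 100
%GRR = 11.3186

11.3186


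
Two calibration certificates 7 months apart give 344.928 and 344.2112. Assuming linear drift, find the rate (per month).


rate = (v2 - v1) / months
= (344.2112 - 344.928) / 7
= -0.7168 / 7
= -0.1024

-0.1024


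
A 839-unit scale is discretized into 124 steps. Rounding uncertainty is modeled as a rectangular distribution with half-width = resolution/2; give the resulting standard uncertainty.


resolution = range / divisions
resolution = 839 / 124 = 6.766129
u_res = resolution / (2*sqrt(3))
u_res = 6.766129 / 3.4641016
u_res = 1.9532

1.9532


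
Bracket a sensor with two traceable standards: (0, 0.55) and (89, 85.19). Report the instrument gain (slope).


slope = (y2 - y1) / (x2 - x1)
= (85.19 - 0.55) / (89 - 0)
= 84.6400 / 89
= 0.9510

0.9510


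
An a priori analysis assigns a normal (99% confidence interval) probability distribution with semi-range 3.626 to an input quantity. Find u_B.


u_B = half_width / 2.576
u_B = 3.626 / 2.576
u_B = 1.4076

1.4076


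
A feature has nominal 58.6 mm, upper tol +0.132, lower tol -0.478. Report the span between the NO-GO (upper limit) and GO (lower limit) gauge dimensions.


GO = nominal - lower_tol (smallest hole = maximum material condition)
GO = 58.6 - 0.478 = 58.122
NO-GO = nominal + upper_tol (largest hole = least material condition)
NO-GO = 58.6 + 0.132 = 58.732
spread = NO-GO - GO = 58.732 - 58.122 = 0.6100

0.6100


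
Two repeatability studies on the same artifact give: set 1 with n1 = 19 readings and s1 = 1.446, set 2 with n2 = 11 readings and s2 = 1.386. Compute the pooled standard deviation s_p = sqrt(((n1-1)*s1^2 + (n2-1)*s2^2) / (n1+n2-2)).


s_p = sqrt(((n1-1)*s1^2 + (n2-1)*s2^2) / (n1+n2-2))
numerator = (19-1)*1.446^2 + (11-1)*1.386^2 = 37.636488 + 19.20996 = 56.846448
denominator = 19 + 11 - 2 = 28
s_p^2 = 56.846448 / 28 = 2.0302303
s_p = sqrt(2.0302303) = 1.4249

1.4249


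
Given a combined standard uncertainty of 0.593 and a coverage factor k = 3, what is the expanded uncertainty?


U = k * uc
U = 3 * 0.593
U = 1.7790

1.7790


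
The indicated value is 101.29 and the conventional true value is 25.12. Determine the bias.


Systematic error = measured - true
= 101.29 - 25.12
= 76.1700

76.1700


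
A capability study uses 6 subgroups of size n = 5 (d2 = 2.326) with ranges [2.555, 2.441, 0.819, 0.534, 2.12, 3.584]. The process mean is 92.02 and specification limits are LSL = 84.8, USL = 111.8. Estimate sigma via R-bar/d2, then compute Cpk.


R_bar = (2.555 + 2.441 + 0.819 + 0.534 + 2.12 + 3.584) / 6 = 2.0088333
sigma = R_bar / d2 = 2.0088333 / 2.326 = 0.86364286
Cp = (USL - LSL)/(6*sigma) = (111.8 - 84.8)/(6*0.86364286) = 5.2105
Cpu = (111.8 - 92.02)/(3*0.86364286) = 7.6343
Cpl = (92.02 - 84.8)/(3*0.86364286) = 2.7866
Cpk = min(Cpu, Cpl) = 2.7866

2.7866


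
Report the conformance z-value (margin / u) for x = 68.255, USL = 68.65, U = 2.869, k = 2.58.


u = U / k = 2.869 / 2.58 = 1.1120155
margin = |USL - x| = |68.65 - 68.255| = 0.395
z = margin / u = 0.395 / 1.1120155
z = 0.3552

0.3552
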